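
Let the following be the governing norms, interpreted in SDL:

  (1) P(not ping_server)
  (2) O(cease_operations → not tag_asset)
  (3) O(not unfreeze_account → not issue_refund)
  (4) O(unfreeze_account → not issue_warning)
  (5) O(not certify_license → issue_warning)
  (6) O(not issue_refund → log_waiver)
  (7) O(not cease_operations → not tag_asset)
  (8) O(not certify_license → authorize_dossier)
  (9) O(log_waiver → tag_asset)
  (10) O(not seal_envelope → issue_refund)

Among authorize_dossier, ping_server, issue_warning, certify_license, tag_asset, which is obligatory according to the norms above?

By case analysis on not cease_operations: premise 7 gives O(not cease_operations → not tag_asset) and premise 2 gives O(cease_operations → not tag_asset), so O(not tag_asset) either way.
Premise 9 is O(log_waiver → tag_asset); contrapositively O(not tag_asset → not log_waiver). Since O(not tag_asset) holds, K gives O(not log_waiver).
The contrapositive of premise 6 (O(not issue_refund → log_waiver)) is O(not log_waiver → issue_refund), and O(not log_waiver) is already established, so O(issue_refund).
Premise 3, O(not unfreeze_account → not issue_refund), contraposes to O(issue_refund → unfreeze_account); with O(issue_refund) we get O(unfreeze_account).
Premise 4 is O(unfreeze_account → not issue_warning); since O(unfreeze_account), deontic closure gives O(not issue_warning).
Premise 5 is O(not certify_license → issue_warning); contrapositively O(not issue_warning → certify_license). Since O(not issue_warning) holds, K gives O(certify_license).
So O(certify_license) holds — certify_license is obligatory. None of the other listed options is made obligatory by any chain of premises.

certify_license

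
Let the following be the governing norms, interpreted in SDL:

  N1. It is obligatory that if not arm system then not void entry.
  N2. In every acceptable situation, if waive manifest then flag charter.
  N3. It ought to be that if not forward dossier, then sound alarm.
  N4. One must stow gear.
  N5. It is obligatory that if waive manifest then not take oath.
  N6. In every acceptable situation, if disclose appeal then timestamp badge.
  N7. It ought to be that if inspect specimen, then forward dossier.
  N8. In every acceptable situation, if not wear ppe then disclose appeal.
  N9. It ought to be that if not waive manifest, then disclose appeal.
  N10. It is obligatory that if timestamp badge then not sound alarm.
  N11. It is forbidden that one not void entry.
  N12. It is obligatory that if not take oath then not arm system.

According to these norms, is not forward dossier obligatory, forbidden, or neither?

Premise 11 is F(¬void_entry), i.e. O(void_entry).
Premise 1, O(¬arm_system → ¬void_entry), contraposes to O(void_entry → arm_system); with O(void_entry) we get O(arm_system).
Premise 12 is O(¬take_oath → ¬arm_system); contrapositively O(arm_system → take_oath). Since O(arm_system) holds, K gives O(take_oath).
The contrapositive of premise 5 (O(waive_manifest → ¬take_oath)) is O(take_oath → ¬waive_manifest), and O(take_oath) is already established, so O(¬waive_manifest).
With premise 9, O(¬waive_manifest → disclose_appeal), the K-axiom yields O(disclose_appeal).
From O(disclose_appeal) and premise 6, O(disclose_appeal → timestamp_badge), we obtain O(timestamp_badge).
Premise 10 is O(timestamp_badge → ¬sound_alarm); since O(timestamp_badge), deontic closure gives O(¬sound_alarm).
Premise 3 is O(¬forward_dossier → sound_alarm); contrapositively O(¬sound_alarm → forward_dossier). Since O(¬sound_alarm) holds, K gives O(forward_dossier).
Premises 2, 4, 7, 8 do not contribute to this derivation.
Thus O(forward_dossier), which is F(¬forward_dossier): ¬forward_dossier is forbidden.

Forbidden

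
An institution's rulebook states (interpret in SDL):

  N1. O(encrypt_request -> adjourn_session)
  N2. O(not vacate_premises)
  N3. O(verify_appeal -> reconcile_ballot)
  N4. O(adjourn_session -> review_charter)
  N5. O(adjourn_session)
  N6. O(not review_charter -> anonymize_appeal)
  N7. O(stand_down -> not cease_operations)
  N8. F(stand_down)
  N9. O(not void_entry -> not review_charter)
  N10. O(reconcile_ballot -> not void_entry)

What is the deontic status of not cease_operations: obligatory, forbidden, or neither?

Premise 7 is O(stand_down -> not cease_operations), but O(stand_down) is not derivable from the premises, so it does not yield O(not cease_operations).
No premise or chain of K-axiom applications forces O(not cease_operations), and none forces O(cease_operations). So not cease_operations is neither obligatory nor forbidden under these norms.

Neither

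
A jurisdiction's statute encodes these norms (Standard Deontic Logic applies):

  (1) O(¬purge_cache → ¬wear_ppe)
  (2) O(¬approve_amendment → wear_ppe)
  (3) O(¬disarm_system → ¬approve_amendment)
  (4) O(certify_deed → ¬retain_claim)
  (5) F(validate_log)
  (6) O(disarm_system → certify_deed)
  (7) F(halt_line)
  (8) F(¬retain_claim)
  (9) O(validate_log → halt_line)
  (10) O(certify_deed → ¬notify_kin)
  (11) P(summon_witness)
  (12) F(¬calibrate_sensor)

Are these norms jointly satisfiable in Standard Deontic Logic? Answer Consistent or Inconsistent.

Premise 9 is O(validate_log → halt_line), but O(validate_log) is not derivable from the premises, so it does not yield O(halt_line).
So O(halt_line) is not derivable, and the apparent clash with O(¬halt_line) does not arise.
A world satisfying every obligation exists (e.g. approve_amendment=false, calibrate_sensor=true, certify_deed=false, disarm_system=false, halt_line=false, notify_kin=false, purge_cache=true, retain_claim=true, summon_witness=false, validate_log=false, wear_ppe=true); no atom is both obligatory and forbidden, so the set is consistent.

Consistent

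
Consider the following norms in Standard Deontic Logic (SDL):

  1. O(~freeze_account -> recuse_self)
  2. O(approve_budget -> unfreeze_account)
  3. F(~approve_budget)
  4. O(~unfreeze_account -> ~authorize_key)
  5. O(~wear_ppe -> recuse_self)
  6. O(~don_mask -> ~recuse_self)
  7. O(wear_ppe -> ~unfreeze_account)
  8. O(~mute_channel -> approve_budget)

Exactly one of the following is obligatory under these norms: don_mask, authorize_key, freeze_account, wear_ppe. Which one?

Premise 3, F(~approve_budget), is equivalent to O(approve_budget).
Applying K to premise 2 (O(approve_budget -> unfreeze_account)) and O(approve_budget) yields O(unfreeze_account).
Premise 7 is O(wear_ppe -> ~unfreeze_account); contrapositively O(unfreeze_account -> ~wear_ppe). Since O(unfreeze_account) holds, K gives O(~wear_ppe).
Applying K to premise 5 (O(~wear_ppe -> recuse_self)) and O(~wear_ppe) yields O(recuse_self).
Premise 6 is O(~don_mask -> ~recuse_self); contrapositively O(recuse_self -> don_mask). Since O(recuse_self) holds, K gives O(don_mask).
So O(don_mask) holds — don_mask is obligatory. None of the other listed options is made obligatory by any chain of premises.

don_mask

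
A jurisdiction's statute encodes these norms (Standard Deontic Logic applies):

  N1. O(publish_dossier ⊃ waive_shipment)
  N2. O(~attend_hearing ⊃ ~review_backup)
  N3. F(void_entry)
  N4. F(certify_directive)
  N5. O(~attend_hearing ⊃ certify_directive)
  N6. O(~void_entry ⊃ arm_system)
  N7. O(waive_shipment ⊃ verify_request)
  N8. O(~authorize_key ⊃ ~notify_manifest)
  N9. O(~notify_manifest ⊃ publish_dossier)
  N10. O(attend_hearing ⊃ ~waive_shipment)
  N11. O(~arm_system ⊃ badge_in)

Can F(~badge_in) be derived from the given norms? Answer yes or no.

No

Premise 11 is O(~arm_system ⊃ badge_in), but O(~arm_system) is not derivable from the premises, so it does not yield O(badge_in).
No other premise forces O(badge_in). An ideal world satisfying every premise can still have ~badge_in true, so F(~badge_in) is not derivable.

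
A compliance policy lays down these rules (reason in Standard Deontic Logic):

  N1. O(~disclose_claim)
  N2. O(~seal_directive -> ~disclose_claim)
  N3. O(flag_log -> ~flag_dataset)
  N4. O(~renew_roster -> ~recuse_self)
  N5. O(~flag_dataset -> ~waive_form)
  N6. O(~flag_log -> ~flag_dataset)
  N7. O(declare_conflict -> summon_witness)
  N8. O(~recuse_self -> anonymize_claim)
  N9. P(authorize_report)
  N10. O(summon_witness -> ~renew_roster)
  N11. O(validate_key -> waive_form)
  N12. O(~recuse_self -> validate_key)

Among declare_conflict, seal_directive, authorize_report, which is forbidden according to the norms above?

Premises 6 and 3 are O(~flag_log -> ~flag_dataset) and O(flag_log -> ~flag_dataset); every ideal world satisfies ~flag_log or flag_log, so in either case ~flag_dataset holds — hence O(~flag_dataset).
Applying K to premise 5 (O(~flag_dataset -> ~waive_form)) and O(~flag_dataset) yields O(~waive_form).
Premise 11 is O(validate_key -> waive_form); contrapositively O(~waive_form -> ~validate_key). Since O(~waive_form) holds, K gives O(~validate_key).
Premise 12, O(~recuse_self -> validate_key), contraposes to O(~validate_key -> recuse_self); with O(~validate_key) we get O(recuse_self).
Premise 4 is O(~renew_roster -> ~recuse_self); contrapositively O(recuse_self -> renew_roster). Since O(recuse_self) holds, K gives O(renew_roster).
Premise 10 is O(summon_witness -> ~renew_roster); contrapositively O(renew_roster -> ~summon_witness). Since O(renew_roster) holds, K gives O(~summon_witness).
Premise 7, O(declare_conflict -> summon_witness), contraposes to O(~summon_witness -> ~declare_conflict); with O(~summon_witness) we get O(~declare_conflict).
So O(~declare_conflict) holds, i.e. declare_conflict is forbidden. None of the other listed options is forbidden under the premises.

declare_conflict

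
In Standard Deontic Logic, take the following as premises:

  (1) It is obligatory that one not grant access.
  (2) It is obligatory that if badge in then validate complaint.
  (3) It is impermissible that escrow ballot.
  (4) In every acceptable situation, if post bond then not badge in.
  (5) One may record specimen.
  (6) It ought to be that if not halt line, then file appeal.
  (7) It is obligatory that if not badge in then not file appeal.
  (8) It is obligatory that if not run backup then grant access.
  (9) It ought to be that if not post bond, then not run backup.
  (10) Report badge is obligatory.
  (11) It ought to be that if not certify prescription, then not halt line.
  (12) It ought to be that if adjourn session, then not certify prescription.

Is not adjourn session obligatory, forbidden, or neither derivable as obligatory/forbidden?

Premise 1 states O(¬grant_access) outright.
Premise 8, O(¬run_backup → grant_access), contraposes to O(¬grant_access → run_backup); with O(¬grant_access) we get O(run_backup).
Premise 9 is O(¬post_bond → ¬run_backup); contrapositively O(run_backup → post_bond). Since O(run_backup) holds, K gives O(post_bond).
With premise 4, O(post_bond → ¬badge_in), the K-axiom yields O(¬badge_in).
With premise 7, O(¬badge_in → ¬file_appeal), the K-axiom yields O(¬file_appeal).
Premise 6 is O(¬halt_line → file_appeal); contrapositively O(¬file_appeal → halt_line). Since O(¬file_appeal) holds, K gives O(halt_line).
Premise 11, O(¬certify_prescription → ¬halt_line), contraposes to O(halt_line → certify_prescription); with O(halt_line) we get O(certify_prescription).
Premise 12 is O(adjourn_session → ¬certify_prescription); contrapositively O(certify_prescription → ¬adjourn_session). Since O(certify_prescription) holds, K gives O(¬adjourn_session).
Premises 2, 3, 5, 10 do not contribute to this derivation.
Hence ¬adjourn_session is obligatory.

Obligatory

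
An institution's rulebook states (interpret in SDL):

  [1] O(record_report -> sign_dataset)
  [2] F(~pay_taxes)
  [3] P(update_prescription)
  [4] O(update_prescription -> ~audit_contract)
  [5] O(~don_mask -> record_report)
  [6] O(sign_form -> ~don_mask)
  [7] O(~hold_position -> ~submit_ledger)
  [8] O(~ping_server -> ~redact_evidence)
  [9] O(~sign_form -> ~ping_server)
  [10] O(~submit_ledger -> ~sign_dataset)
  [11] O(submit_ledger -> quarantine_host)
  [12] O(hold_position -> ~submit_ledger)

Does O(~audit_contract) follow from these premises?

Premise 4 is O(update_prescription -> ~audit_contract), but O(update_prescription) is not derivable from the premises (the permission P(update_prescription) asserts only ~O(~update_prescription), not O(update_prescription)), so it does not yield O(~audit_contract).
No other premise forces O(~audit_contract). An ideal world satisfying every premise can still have ~audit_contract false, so O(~audit_contract) is not derivable.

No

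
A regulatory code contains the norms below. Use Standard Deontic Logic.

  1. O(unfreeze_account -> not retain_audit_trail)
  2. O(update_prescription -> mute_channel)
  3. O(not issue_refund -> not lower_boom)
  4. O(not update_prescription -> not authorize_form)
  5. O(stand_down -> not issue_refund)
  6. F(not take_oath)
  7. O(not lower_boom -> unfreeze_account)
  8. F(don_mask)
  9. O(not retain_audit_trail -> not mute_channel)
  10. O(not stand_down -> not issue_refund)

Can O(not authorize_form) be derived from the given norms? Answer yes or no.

Premises 10 and 5 cover both cases: O(not stand_down -> not issue_refund) and O(stand_down -> not issue_refund). Since not stand_down ∨ stand_down is a tautology, O(not issue_refund) follows.
With premise 3, O(not issue_refund -> not lower_boom), the K-axiom yields O(not lower_boom).
From O(not lower_boom) and premise 7, O(not lower_boom -> unfreeze_account), we obtain O(unfreeze_account).
Applying K to premise 1 (O(unfreeze_account -> not retain_audit_trail)) and O(unfreeze_account) yields O(not retain_audit_trail).
With premise 9, O(not retain_audit_trail -> not mute_channel), the K-axiom yields O(not mute_channel).
Premise 2 is O(update_prescription -> mute_channel); contrapositively O(not mute_channel -> not update_prescription). Since O(not mute_channel) holds, K gives O(not update_prescription).
Applying K to premise 4 (O(not update_prescription -> not authorize_form)) and O(not update_prescription) yields O(not authorize_form).
Premises 6, 8 do not contribute to this derivation.
So O(not authorize_form) follows.

Yes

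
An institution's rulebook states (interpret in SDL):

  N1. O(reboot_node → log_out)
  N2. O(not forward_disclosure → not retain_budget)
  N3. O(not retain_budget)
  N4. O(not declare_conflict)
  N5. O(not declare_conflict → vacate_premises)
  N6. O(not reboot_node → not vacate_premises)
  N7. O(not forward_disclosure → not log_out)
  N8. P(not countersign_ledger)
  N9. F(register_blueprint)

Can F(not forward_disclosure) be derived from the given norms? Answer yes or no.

From premise 4 we have O(not declare_conflict).
Applying K to premise 5 (O(not declare_conflict → vacate_premises)) and O(not declare_conflict) yields O(vacate_premises).
Premise 6 is O(not reboot_node → not vacate_premises); contrapositively O(vacate_premises → reboot_node). Since O(vacate_premises) holds, K gives O(reboot_node).
With premise 1, O(reboot_node → log_out), the K-axiom yields O(log_out).
Premise 7, O(not forward_disclosure → not log_out), contraposes to O(log_out → forward_disclosure); with O(log_out) we get O(forward_disclosure).
Premises 2, 3, 8, 9 do not contribute to this derivation.
So O(forward_disclosure) holds, i.e. F(not forward_disclosure). The claim follows.

Yes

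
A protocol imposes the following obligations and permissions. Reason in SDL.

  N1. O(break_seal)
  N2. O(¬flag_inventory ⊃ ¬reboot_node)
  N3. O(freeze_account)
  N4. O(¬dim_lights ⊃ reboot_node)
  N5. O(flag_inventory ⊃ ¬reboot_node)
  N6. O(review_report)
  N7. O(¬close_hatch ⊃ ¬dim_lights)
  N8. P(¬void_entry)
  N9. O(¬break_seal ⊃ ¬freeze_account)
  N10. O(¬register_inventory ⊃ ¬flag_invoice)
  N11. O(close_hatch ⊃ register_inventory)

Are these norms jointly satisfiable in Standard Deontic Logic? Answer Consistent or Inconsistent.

Premise 9 is O(¬break_seal ⊃ ¬freeze_account), but O(¬break_seal) is not derivable from the premises, so it does not yield O(¬freeze_account).
So O(¬freeze_account) is not derivable, and the apparent clash with O(freeze_account) does not arise.
A world satisfying every obligation exists (e.g. break_seal=true, close_hatch=true, dim_lights=true, flag_inventory=false, flag_invoice=false, freeze_account=true, reboot_node=false, register_inventory=true, review_report=true, void_entry=false); no atom is both obligatory and forbidden, so the set is consistent.

Consistent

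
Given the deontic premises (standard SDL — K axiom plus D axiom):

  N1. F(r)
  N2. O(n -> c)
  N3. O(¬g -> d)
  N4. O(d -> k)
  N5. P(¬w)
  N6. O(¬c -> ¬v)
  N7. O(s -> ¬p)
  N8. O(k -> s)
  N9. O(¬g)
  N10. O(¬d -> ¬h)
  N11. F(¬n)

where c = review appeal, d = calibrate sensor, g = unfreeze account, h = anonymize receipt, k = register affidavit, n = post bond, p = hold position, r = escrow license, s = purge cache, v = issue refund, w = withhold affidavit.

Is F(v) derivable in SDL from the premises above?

Premise 6 is O(¬c -> ¬v), but O(¬c) is not derivable from the premises, so it does not yield O(¬v).
No other premise forces O(¬v). An ideal world satisfying every premise can still have v true, so F(v) is not derivable.

No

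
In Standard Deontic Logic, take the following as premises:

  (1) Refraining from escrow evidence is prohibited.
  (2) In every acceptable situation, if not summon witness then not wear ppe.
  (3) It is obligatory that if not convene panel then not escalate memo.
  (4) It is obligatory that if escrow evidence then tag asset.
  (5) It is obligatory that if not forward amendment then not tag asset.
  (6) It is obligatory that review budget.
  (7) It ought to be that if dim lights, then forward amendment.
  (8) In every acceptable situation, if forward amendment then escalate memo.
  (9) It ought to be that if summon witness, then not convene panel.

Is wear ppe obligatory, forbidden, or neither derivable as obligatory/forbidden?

Forbidden

Premise 1, F(¬escrow_evidence), is equivalent to O(escrow_evidence).
Premise 4 is O(escrow_evidence → tag_asset); since O(escrow_evidence), deontic closure gives O(tag_asset).
Premise 5 is O(¬forward_amendment → ¬tag_asset); contrapositively O(tag_asset → forward_amendment). Since O(tag_asset) holds, K gives O(forward_amendment).
From O(forward_amendment) and premise 8, O(forward_amendment → escalate_memo), we obtain O(escalate_memo).
The contrapositive of premise 3 (O(¬convene_panel → ¬escalate_memo)) is O(escalate_memo → convene_panel), and O(escalate_memo) is already established, so O(convene_panel).
Premise 9, O(summon_witness → ¬convene_panel), contraposes to O(convene_panel → ¬summon_witness); with O(convene_panel) we get O(¬summon_witness).
Premise 2 is O(¬summon_witness → ¬wear_ppe); since O(¬summon_witness), deontic closure gives O(¬wear_ppe).
Premises 6, 7 do not contribute to this derivation.
Thus O(¬wear_ppe), which is F(wear_ppe): wear_ppe is forbidden.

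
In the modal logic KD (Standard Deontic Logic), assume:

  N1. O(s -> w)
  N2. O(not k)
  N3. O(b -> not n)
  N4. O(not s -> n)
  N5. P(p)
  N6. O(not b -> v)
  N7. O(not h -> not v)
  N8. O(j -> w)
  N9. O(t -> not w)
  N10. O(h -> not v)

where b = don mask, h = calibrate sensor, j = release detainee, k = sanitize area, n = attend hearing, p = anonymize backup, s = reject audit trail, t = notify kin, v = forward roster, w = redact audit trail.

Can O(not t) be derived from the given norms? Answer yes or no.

Premises 7 and 10 are O(not h -> not v) and O(h -> not v); every ideal world satisfies not h or h, so in either case not v holds — hence O(not v).
Premise 6 is O(not b -> v); contrapositively O(not v -> b). Since O(not v) holds, K gives O(b).
Premise 3 is O(b -> not n); since O(b), deontic closure gives O(not n).
The contrapositive of premise 4 (O(not s -> n)) is O(not n -> s), and O(not n) is already established, so O(s).
With premise 1, O(s -> w), the K-axiom yields O(w).
Premise 9 is O(t -> not w); contrapositively O(w -> not t). Since O(w) holds, K gives O(not t).
Premises 2, 5, 8 do not contribute to this derivation.
So O(not t) follows.

Yes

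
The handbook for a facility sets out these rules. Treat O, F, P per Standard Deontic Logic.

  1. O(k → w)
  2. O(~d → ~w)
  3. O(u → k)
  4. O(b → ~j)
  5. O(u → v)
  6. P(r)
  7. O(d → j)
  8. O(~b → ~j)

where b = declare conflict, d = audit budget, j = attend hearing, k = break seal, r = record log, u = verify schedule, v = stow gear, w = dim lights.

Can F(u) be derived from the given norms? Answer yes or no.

Yes

Premises 8 and 4 cover both cases: O(~b → ~j) and O(b → ~j). Since ~b ∨ b is a tautology, O(~j) follows.
The contrapositive of premise 7 (O(d → j)) is O(~j → ~d), and O(~j) is already established, so O(~d).
With premise 2, O(~d → ~w), the K-axiom yields O(~w).
Premise 1 is O(k → w); contrapositively O(~w → ~k). Since O(~w) holds, K gives O(~k).
The contrapositive of premise 3 (O(u → k)) is O(~k → ~u), and O(~k) is already established, so O(~u).
Premises 5, 6 do not contribute to this derivation.
So O(~u) holds, i.e. F(u). The claim follows.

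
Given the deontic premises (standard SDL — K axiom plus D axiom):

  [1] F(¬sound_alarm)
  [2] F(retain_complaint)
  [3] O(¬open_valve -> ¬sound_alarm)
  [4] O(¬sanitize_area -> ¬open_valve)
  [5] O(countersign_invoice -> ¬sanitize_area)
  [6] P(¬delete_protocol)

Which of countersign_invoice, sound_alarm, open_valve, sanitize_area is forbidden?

countersign_invoice

Premise 1 is F(¬sound_alarm), i.e. O(sound_alarm).
The contrapositive of premise 3 (O(¬open_valve -> ¬sound_alarm)) is O(sound_alarm -> open_valve), and O(sound_alarm) is already established, so O(open_valve).
The contrapositive of premise 4 (O(¬sanitize_area -> ¬open_valve)) is O(open_valve -> sanitize_area), and O(open_valve) is already established, so O(sanitize_area).
The contrapositive of premise 5 (O(countersign_invoice -> ¬sanitize_area)) is O(sanitize_area -> ¬countersign_invoice), and O(sanitize_area) is already established, so O(¬countersign_invoice).
So O(¬countersign_invoice) holds, i.e. countersign_invoice is forbidden. None of the other listed options is forbidden under the premises.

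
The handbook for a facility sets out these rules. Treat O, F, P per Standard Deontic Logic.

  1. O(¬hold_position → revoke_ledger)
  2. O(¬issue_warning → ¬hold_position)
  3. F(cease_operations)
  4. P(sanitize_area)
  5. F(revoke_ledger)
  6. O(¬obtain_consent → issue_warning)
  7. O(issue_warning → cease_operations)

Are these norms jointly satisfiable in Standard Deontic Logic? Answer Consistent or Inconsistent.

Inconsistent

F(revoke_ledger) at premise 5 means O(¬revoke_ledger).
Premise 1 is O(¬hold_position → revoke_ledger); contrapositively O(¬revoke_ledger → hold_position). Since O(¬revoke_ledger) holds, K gives O(hold_position).
The contrapositive of premise 2 (O(¬issue_warning → ¬hold_position)) is O(hold_position → issue_warning), and O(hold_position) is already established, so O(issue_warning).
With premise 7, O(issue_warning → cease_operations), the K-axiom yields O(cease_operations).
However, F(cease_operations) at premise 3 amounts to O(¬cease_operations).
We now have both O(cease_operations) and O(¬cease_operations) — cease_operations is simultaneously obligatory and forbidden, violating the D-axiom.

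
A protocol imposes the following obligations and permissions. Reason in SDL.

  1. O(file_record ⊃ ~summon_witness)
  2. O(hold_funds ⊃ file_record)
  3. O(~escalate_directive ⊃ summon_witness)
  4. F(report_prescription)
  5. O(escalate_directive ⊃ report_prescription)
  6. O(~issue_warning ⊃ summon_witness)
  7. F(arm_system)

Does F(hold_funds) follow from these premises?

Premise 4, F(report_prescription), is equivalent to O(~report_prescription).
Premise 5 is O(escalate_directive ⊃ report_prescription); contrapositively O(~report_prescription ⊃ ~escalate_directive). Since O(~report_prescription) holds, K gives O(~escalate_directive).
From O(~escalate_directive) and premise 3, O(~escalate_directive ⊃ summon_witness), we obtain O(summon_witness).
Premise 1, O(file_record ⊃ ~summon_witness), contraposes to O(summon_witness ⊃ ~file_record); with O(summon_witness) we get O(~file_record).
Premise 2 is O(hold_funds ⊃ file_record); contrapositively O(~file_record ⊃ ~hold_funds). Since O(~file_record) holds, K gives O(~hold_funds).
Premises 6, 7 do not contribute to this derivation.
So O(~hold_funds) holds, i.e. F(hold_funds). The claim follows.

Yes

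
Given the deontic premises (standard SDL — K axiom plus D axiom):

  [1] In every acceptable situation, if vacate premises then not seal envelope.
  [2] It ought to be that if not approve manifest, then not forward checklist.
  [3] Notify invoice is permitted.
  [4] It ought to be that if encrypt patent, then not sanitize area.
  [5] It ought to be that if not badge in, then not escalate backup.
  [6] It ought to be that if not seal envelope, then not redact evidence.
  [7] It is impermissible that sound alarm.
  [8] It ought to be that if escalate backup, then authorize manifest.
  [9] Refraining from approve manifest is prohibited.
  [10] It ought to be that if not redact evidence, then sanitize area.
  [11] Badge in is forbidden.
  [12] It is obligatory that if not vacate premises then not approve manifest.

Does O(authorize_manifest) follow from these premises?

No

Premise 8 is O(escalate_backup → authorize_manifest), but O(escalate_backup) is not derivable from the premises, so it does not yield O(authorize_manifest).
No other premise forces O(authorize_manifest). An ideal world satisfying every premise can still have authorize_manifest false, so O(authorize_manifest) is not derivable.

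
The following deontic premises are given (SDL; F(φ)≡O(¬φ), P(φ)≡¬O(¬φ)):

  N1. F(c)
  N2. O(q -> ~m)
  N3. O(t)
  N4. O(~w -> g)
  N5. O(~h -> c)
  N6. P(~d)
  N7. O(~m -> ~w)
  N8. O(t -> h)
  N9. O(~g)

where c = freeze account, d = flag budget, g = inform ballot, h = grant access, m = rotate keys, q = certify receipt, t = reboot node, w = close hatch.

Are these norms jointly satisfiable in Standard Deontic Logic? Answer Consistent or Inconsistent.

Premise 5 is O(~h -> c), but O(~h) is not derivable from the premises, so it does not yield O(c).
So O(c) is not derivable, and the apparent clash with O(~c) does not arise.
A world satisfying every obligation exists (e.g. c=false, d=false, g=false, h=true, m=true, q=false, t=true, w=true); no atom is both obligatory and forbidden, so the set is consistent.

Consistent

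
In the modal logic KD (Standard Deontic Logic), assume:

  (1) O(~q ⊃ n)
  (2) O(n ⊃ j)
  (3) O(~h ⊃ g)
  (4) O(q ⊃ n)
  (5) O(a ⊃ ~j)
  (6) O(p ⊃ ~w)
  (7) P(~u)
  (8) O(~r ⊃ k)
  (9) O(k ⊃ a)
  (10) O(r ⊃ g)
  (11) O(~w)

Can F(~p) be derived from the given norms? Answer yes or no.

No

Premise 6 is O(p ⊃ ~w); even if O(~w) held, inferring O(p) would be affirming the consequent — invalid.
No other premise forces O(p). An ideal world satisfying every premise can still have ~p true, so F(~p) is not derivable.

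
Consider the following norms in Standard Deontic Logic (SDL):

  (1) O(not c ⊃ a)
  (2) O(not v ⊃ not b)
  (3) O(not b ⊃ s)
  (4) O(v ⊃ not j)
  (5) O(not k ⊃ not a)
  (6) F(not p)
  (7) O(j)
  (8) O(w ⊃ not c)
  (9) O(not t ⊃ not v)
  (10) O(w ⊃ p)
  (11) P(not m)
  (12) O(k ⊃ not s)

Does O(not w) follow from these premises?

Premise 7 states O(j) outright.
The contrapositive of premise 4 (O(v ⊃ not j)) is O(j ⊃ not v), and O(j) is already established, so O(not v).
With premise 2, O(not v ⊃ not b), the K-axiom yields O(not b).
From O(not b) and premise 3, O(not b ⊃ s), we obtain O(s).
Premise 12 is O(k ⊃ not s); contrapositively O(s ⊃ not k). Since O(s) holds, K gives O(not k).
With premise 5, O(not k ⊃ not a), the K-axiom yields O(not a).
Premise 1 is O(not c ⊃ a); contrapositively O(not a ⊃ c). Since O(not a) holds, K gives O(c).
The contrapositive of premise 8 (O(w ⊃ not c)) is O(c ⊃ not w), and O(c) is already established, so O(not w).
Premises 6, 9, 10, 11 do not contribute to this derivation.
So O(not w) follows.

Yes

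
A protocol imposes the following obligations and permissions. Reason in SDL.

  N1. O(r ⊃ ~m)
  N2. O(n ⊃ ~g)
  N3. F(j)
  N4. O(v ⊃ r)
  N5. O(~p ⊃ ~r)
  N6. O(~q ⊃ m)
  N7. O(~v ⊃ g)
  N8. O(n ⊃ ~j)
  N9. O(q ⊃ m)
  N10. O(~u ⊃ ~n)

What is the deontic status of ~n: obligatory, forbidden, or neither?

Obligatory

Premises 6 and 9 are O(~q ⊃ m) and O(q ⊃ m); every ideal world satisfies ~q or q, so in either case m holds — hence O(m).
Premise 1, O(r ⊃ ~m), contraposes to O(m ⊃ ~r); with O(m) we get O(~r).
Premise 4 is O(v ⊃ r); contrapositively O(~r ⊃ ~v). Since O(~r) holds, K gives O(~v).
From O(~v) and premise 7, O(~v ⊃ g), we obtain O(g).
The contrapositive of premise 2 (O(n ⊃ ~g)) is O(g ⊃ ~n), and O(g) is already established, so O(~n).
Premises 3, 5, 8, 10 do not contribute to this derivation.
Hence ~n is obligatory.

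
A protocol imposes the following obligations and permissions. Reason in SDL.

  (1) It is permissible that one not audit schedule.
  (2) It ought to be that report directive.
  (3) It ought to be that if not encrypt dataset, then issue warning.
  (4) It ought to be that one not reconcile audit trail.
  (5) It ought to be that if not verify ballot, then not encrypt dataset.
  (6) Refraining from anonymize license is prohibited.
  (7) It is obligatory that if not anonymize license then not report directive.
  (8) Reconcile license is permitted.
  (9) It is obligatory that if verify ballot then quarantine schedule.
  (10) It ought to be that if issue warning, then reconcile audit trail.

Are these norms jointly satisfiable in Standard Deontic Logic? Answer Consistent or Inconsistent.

Consistent

Premise 7 is O(¬anonymize_license → ¬report_directive), but O(¬anonymize_license) is not derivable from the premises, so it does not yield O(¬report_directive).
So O(¬report_directive) is not derivable, and the apparent clash with O(report_directive) does not arise.
A world satisfying every obligation exists (e.g. anonymize_license=true, audit_schedule=false, encrypt_dataset=true, issue_warning=false, quarantine_schedule=true, reconcile_audit_trail=false, reconcile_license=false, report_directive=true, verify_ballot=true); no atom is both obligatory and forbidden, so the set is consistent.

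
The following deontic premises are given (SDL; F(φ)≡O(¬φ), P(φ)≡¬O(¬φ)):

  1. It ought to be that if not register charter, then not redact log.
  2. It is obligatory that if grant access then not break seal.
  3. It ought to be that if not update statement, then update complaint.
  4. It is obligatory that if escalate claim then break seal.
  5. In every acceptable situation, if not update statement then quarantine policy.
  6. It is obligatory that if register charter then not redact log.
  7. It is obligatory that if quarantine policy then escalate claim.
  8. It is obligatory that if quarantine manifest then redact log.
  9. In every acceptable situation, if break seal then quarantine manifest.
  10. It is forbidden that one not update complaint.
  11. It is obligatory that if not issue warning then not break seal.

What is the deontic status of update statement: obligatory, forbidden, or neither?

Obligatory

Premises 6 and 1 cover both cases: O(register_charter → ¬redact_log) and O(¬register_charter → ¬redact_log). Since register_charter ∨ ¬register_charter is a tautology, O(¬redact_log) follows.
The contrapositive of premise 8 (O(quarantine_manifest → redact_log)) is O(¬redact_log → ¬quarantine_manifest), and O(¬redact_log) is already established, so O(¬quarantine_manifest).
The contrapositive of premise 9 (O(break_seal → quarantine_manifest)) is O(¬quarantine_manifest → ¬break_seal), and O(¬quarantine_manifest) is already established, so O(¬break_seal).
The contrapositive of premise 4 (O(escalate_claim → break_seal)) is O(¬break_seal → ¬escalate_claim), and O(¬break_seal) is already established, so O(¬escalate_claim).
Premise 7, O(quarantine_policy → escalate_claim), contraposes to O(¬escalate_claim → ¬quarantine_policy); with O(¬escalate_claim) we get O(¬quarantine_policy).
Premise 5, O(¬update_statement → quarantine_policy), contraposes to O(¬quarantine_policy → update_statement); with O(¬quarantine_policy) we get O(update_statement).
Premises 2, 3, 10, 11 do not contribute to this derivation.
Hence update_statement is obligatory.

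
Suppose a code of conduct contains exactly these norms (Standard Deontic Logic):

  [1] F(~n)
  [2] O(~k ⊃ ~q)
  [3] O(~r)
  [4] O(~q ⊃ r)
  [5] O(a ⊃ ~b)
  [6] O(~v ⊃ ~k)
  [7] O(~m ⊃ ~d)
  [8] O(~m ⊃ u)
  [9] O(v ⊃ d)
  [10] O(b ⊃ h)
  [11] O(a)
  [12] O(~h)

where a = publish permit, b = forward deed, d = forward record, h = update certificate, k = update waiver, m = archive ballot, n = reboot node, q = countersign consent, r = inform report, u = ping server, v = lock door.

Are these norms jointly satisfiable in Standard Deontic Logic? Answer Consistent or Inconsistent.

Premise 10 is O(b ⊃ h), but O(b) is not derivable from the premises, so it does not yield O(h).
So O(h) is not derivable, and the apparent clash with O(~h) does not arise.
A world satisfying every obligation exists (e.g. a=true, b=false, d=true, h=false, k=true, m=true, n=true, q=true, r=false, u=false, v=true); no atom is both obligatory and forbidden, so the set is consistent.

Consistent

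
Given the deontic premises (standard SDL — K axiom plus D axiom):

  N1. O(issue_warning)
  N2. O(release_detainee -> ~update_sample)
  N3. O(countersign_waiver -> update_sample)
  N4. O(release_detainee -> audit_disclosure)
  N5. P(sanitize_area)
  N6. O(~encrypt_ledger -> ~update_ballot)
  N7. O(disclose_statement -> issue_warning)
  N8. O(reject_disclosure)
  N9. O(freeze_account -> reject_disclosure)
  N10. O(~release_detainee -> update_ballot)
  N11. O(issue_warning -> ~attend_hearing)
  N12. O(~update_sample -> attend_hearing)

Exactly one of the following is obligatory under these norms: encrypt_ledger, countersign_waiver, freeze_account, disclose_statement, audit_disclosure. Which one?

encrypt_ledger

Premise 1 gives O(issue_warning).
Premise 11 is O(issue_warning -> ~attend_hearing); since O(issue_warning), deontic closure gives O(~attend_hearing).
The contrapositive of premise 12 (O(~update_sample -> attend_hearing)) is O(~attend_hearing -> update_sample), and O(~attend_hearing) is already established, so O(update_sample).
The contrapositive of premise 2 (O(release_detainee -> ~update_sample)) is O(update_sample -> ~release_detainee), and O(update_sample) is already established, so O(~release_detainee).
With premise 10, O(~release_detainee -> update_ballot), the K-axiom yields O(update_ballot).
Premise 6 is O(~encrypt_ledger -> ~update_ballot); contrapositively O(update_ballot -> encrypt_ledger). Since O(update_ballot) holds, K gives O(encrypt_ledger).
So O(encrypt_ledger) holds — encrypt_ledger is obligatory. None of the other listed options is made obligatory by any chain of premises.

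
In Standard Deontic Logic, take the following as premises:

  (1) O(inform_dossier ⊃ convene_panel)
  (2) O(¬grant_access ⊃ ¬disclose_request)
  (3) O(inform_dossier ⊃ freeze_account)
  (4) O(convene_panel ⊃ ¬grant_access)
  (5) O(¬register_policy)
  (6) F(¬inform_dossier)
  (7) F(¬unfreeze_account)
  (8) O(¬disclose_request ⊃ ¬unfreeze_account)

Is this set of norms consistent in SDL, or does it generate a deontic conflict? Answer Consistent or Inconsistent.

F(¬unfreeze_account) at premise 7 means O(unfreeze_account).
Premise 8, O(¬disclose_request ⊃ ¬unfreeze_account), contraposes to O(unfreeze_account ⊃ disclose_request); with O(unfreeze_account) we get O(disclose_request).
Premise 2 is O(¬grant_access ⊃ ¬disclose_request); contrapositively O(disclose_request ⊃ grant_access). Since O(disclose_request) holds, K gives O(grant_access).
Premise 4, O(convene_panel ⊃ ¬grant_access), contraposes to O(grant_access ⊃ ¬convene_panel); with O(grant_access) we get O(¬convene_panel).
Premise 1, O(inform_dossier ⊃ convene_panel), contraposes to O(¬convene_panel ⊃ ¬inform_dossier); with O(¬convene_panel) we get O(¬inform_dossier).
Yet premise 6 is F(¬inform_dossier), i.e. O(inform_dossier).
We now have both O(¬inform_dossier) and O(inform_dossier) — inform_dossier is simultaneously obligatory and forbidden, violating the D-axiom.

Inconsistent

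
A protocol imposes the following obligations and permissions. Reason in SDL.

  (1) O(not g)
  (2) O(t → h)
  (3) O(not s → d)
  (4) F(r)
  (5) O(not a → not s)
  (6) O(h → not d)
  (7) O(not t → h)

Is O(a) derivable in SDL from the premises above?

Yes

Premises 7 and 2 are O(not t → h) and O(t → h); every ideal world satisfies not t or t, so in either case h holds — hence O(h).
With premise 6, O(h → not d), the K-axiom yields O(not d).
The contrapositive of premise 3 (O(not s → d)) is O(not d → s), and O(not d) is already established, so O(s).
Premise 5 is O(not a → not s); contrapositively O(s → a). Since O(s) holds, K gives O(a).
Premises 1, 4 do not contribute to this derivation.
So O(a) follows.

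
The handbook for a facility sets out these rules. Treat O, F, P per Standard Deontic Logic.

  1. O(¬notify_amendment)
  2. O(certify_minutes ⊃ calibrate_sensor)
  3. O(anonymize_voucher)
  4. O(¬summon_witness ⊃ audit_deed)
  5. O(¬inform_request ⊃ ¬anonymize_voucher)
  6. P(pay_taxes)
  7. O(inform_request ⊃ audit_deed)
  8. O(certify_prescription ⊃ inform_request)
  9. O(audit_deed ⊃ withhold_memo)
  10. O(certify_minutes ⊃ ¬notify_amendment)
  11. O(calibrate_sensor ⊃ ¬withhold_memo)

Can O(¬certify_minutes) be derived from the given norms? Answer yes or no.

Premise 3 states O(anonymize_voucher) outright.
The contrapositive of premise 5 (O(¬inform_request ⊃ ¬anonymize_voucher)) is O(anonymize_voucher ⊃ inform_request), and O(anonymize_voucher) is already established, so O(inform_request).
Applying K to premise 7 (O(inform_request ⊃ audit_deed)) and O(inform_request) yields O(audit_deed).
With premise 9, O(audit_deed ⊃ withhold_memo), the K-axiom yields O(withhold_memo).
The contrapositive of premise 11 (O(calibrate_sensor ⊃ ¬withhold_memo)) is O(withhold_memo ⊃ ¬calibrate_sensor), and O(withhold_memo) is already established, so O(¬calibrate_sensor).
Premise 2 is O(certify_minutes ⊃ calibrate_sensor); contrapositively O(¬calibrate_sensor ⊃ ¬certify_minutes). Since O(¬calibrate_sensor) holds, K gives O(¬certify_minutes).
Premises 1, 4, 6, 8, 10 do not contribute to this derivation.
So O(¬certify_minutes) follows.

Yes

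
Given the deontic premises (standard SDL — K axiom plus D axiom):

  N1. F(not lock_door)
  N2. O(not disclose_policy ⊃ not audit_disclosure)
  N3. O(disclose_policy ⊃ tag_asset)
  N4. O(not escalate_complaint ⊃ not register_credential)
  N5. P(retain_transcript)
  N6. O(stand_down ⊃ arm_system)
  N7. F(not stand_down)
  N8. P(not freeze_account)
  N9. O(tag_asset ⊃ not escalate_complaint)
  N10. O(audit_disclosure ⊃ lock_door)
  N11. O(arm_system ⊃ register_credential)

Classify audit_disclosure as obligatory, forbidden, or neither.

Premise 7, F(not stand_down), is equivalent to O(stand_down).
With premise 6, O(stand_down ⊃ arm_system), the K-axiom yields O(arm_system).
Premise 11 is O(arm_system ⊃ register_credential); since O(arm_system), deontic closure gives O(register_credential).
Premise 4 is O(not escalate_complaint ⊃ not register_credential); contrapositively O(register_credential ⊃ escalate_complaint). Since O(register_credential) holds, K gives O(escalate_complaint).
Premise 9 is O(tag_asset ⊃ not escalate_complaint); contrapositively O(escalate_complaint ⊃ not tag_asset). Since O(escalate_complaint) holds, K gives O(not tag_asset).
Premise 3 is O(disclose_policy ⊃ tag_asset); contrapositively O(not tag_asset ⊃ not disclose_policy). Since O(not tag_asset) holds, K gives O(not disclose_policy).
Applying K to premise 2 (O(not disclose_policy ⊃ not audit_disclosure)) and O(not disclose_policy) yields O(not audit_disclosure).
Premises 1, 5, 8, 10 do not contribute to this derivation.
Thus O(not audit_disclosure), which is F(audit_disclosure): audit_disclosure is forbidden.

Forbidden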